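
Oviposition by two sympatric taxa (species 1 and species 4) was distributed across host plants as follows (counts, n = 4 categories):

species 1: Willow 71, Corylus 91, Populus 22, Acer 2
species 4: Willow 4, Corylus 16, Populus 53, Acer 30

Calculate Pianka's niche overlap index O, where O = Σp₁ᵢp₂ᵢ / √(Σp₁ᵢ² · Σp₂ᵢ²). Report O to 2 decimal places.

0.40

Proportions for species 1 (n=186): 71/186=0.3817, 91/186=0.4892, 22/186=0.1183, 2/186=0.0108
Proportions for species 4 (n=103): 4/103=0.0388, 16/103=0.1553, 53/103=0.5146, 30/103=0.2913
Σ p₁ᵢp₂ᵢ = 0.014810 + 0.075973 + 0.060877 + 0.003146 = 0.154806
Σp_1ᵢ² = 0.3817² + 0.4892² + 0.1183² + 0.0108² = 0.145695 + 0.239317 + 0.013995 + 0.000117 = 0.399124
Σp_2ᵢ² = 0.0388² + 0.1553² + 0.5146² + 0.2913² = 0.001505 + 0.024118 + 0.264813 + 0.084856 = 0.375292
O = 0.154806 / √(0.399124 × 0.375292) = 0.154806 / 0.3870246 = 0.4000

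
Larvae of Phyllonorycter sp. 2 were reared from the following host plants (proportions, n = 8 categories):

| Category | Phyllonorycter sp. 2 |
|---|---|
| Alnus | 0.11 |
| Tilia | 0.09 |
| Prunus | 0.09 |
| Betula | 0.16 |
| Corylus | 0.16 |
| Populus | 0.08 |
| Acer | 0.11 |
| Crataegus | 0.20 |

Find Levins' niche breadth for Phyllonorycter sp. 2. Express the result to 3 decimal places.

Σpᵢ² = 0.11² + 0.09² + 0.09² + 0.16² + 0.16² + 0.08² + 0.11² + 0.20² = 0.0121 + 0.0081 + 0.0081 + 0.0256 + 0.0256 + 0.0064 + 0.0121 + 0.0400 = 0.1380
B = 1 / 0.1380 = 7.24638

7.246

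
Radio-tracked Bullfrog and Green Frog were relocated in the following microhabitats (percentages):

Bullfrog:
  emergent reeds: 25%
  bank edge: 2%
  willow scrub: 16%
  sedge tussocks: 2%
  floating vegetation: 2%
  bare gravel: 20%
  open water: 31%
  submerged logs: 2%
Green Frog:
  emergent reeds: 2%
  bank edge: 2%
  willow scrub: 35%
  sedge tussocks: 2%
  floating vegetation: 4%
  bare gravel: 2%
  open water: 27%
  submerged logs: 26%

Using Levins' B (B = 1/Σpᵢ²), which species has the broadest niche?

Bullfrog

Convert percentages to proportions (divide by 100).
Σp_Bullᵢ² = 0.25² + 0.02² + 0.16² + 0.02² + 0.02² + 0.20² + 0.31² + 0.02² = 0.0625 + 0.0004 + 0.0256 + 0.0004 + 0.0004 + 0.0400 + 0.0961 + 0.0004 = 0.2258
B_Bull = 1 / 0.2258 = 4.4287
Σp_Frogᵢ² = 0.02² + 0.02² + 0.35² + 0.02² + 0.04² + 0.02² + 0.27² + 0.26² = 0.0004 + 0.0004 + 0.1225 + 0.0004 + 0.0016 + 0.0004 + 0.0729 + 0.0676 = 0.2662
B_Frog = 1 / 0.2662 = 3.7566
Highest B → broadest niche (most generalist): Bullfrog (B = 4.43).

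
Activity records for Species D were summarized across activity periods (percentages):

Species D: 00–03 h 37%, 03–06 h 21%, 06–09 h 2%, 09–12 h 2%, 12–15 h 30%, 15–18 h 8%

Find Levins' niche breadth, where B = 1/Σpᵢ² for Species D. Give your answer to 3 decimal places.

3.595

Convert percentages to proportions (divide by 100).
Σpᵢ² = 0.37² + 0.21² + 0.02² + 0.02² + 0.30² + 0.08² = 0.1369 + 0.0441 + 0.0004 + 0.0004 + 0.0900 + 0.0064 = 0.2782
B = 1 / 0.2782 = 3.59454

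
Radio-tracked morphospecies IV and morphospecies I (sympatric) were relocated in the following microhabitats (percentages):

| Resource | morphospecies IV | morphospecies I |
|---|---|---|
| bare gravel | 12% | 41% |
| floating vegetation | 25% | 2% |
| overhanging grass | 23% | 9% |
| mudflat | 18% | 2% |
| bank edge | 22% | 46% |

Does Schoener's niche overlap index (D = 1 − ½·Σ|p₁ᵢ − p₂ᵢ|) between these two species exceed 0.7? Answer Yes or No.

Convert percentages to proportions (divide by 100).
Σ|p₁ᵢ − p₂ᵢ| = 0.29 + 0.23 + 0.14 + 0.16 + 0.24 = 1.06
D = 1 − ½ × 1.06 = 1 − 0.530 = 0.4700
D = 0.4700 < 0.7 → No.

No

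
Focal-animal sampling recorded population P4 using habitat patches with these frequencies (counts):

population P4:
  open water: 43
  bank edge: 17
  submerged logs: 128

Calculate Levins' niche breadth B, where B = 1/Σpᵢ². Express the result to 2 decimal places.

Proportions for population P4 (n=188): 43/188=0.2287, 17/188=0.0904, 128/188=0.6809
Σpᵢ² = 0.2287² + 0.0904² + 0.6809² = 0.052304 + 0.008172 + 0.463625 = 0.524101
B = 1 / 0.524101 = 1.9080

1.91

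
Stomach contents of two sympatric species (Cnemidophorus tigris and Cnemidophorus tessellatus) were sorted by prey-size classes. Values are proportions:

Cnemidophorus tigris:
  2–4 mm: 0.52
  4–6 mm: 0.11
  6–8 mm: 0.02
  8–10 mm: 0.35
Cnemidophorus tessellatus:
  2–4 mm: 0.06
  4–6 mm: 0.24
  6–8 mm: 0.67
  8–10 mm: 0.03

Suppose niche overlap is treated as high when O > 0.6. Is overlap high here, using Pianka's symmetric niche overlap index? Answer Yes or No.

No

Σ p₁ᵢp₂ᵢ = 0.0312 + 0.0264 + 0.0134 + 0.0105 = 0.0815
Σp_1ᵢ² = 0.52² + 0.11² + 0.02² + 0.35² = 0.2704 + 0.0121 + 0.0004 + 0.1225 = 0.4054
Σp_2ᵢ² = 0.06² + 0.24² + 0.67² + 0.03² = 0.0036 + 0.0576 + 0.4489 + 0.0009 = 0.5110
O = 0.0815 / √(0.4054 × 0.5110) = 0.0815 / 0.45515 = 0.1791
O = 0.1791 < 0.6 → No.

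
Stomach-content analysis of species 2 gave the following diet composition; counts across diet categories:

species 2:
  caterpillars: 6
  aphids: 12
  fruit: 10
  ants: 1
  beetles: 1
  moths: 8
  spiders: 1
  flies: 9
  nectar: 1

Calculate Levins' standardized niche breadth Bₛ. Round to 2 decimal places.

Proportions for species 2 (n=49): 6/49=0.1224, 12/49=0.2449, 10/49=0.2041, 1/49=0.0204, 1/49=0.0204, 8/49=0.1633, 1/49=0.0204, 9/49=0.1837, 1/49=0.0204
Σpᵢ² = 0.1224² + 0.2449² + 0.2041² + 0.0204² + 0.0204² + 0.1633² + 0.0204² + 0.1837² + 0.0204² = 0.014982 + 0.059976 + 0.041657 + 0.000416 + 0.000416 + 0.026667 + 0.000416 + 0.033746 + 0.000416 = 0.178692
B = 1 / 0.178692 = 5.5962
Bₛ = (B − 1)/(n − 1) = (5.5962 − 1)/(9 − 1) = 4.5962/8 = 0.5745

0.57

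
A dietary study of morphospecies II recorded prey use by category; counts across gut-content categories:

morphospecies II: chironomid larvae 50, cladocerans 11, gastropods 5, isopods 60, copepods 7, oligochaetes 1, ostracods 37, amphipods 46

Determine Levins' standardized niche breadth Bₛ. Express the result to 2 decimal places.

0.54

Proportions for morphospecies II (n=217): 50/217=0.2304, 11/217=0.0507, 5/217=0.0230, 60/217=0.2765, 7/217=0.0323, 1/217=0.0046, 37/217=0.1705, 46/217=0.2120
Σpᵢ² = 0.2304² + 0.0507² + 0.0230² + 0.2765² + 0.0323² + 0.0046² + 0.1705² + 0.2120² = 0.053084 + 0.002570 + 0.000529 + 0.076452 + 0.001043 + 0.000021 + 0.029070 + 0.044944 = 0.207713
B = 1 / 0.207713 = 4.8143
Bₛ = (B − 1)/(n − 1) = (4.8143 − 1)/(8 − 1) = 3.8143/7 = 0.5449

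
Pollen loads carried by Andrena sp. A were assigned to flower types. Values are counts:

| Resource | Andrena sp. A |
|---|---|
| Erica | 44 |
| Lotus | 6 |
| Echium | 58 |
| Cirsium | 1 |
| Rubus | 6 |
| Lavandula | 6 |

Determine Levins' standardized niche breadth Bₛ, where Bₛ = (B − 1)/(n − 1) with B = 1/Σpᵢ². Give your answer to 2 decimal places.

0.34

Proportions for Andrena sp. A (n=121): 44/121=0.3636, 6/121=0.0496, 58/121=0.4793, 1/121=0.0083, 6/121=0.0496, 6/121=0.0496
Σpᵢ² = 0.3636² + 0.0496² + 0.4793² + 0.0083² + 0.0496² + 0.0496² = 0.132205 + 0.002460 + 0.229728 + 0.000069 + 0.002460 + 0.002460 = 0.369382
B = 1 / 0.369382 = 2.7072
Bₛ = (B − 1)/(n − 1) = (2.7072 − 1)/(6 − 1) = 1.7072/5 = 0.3414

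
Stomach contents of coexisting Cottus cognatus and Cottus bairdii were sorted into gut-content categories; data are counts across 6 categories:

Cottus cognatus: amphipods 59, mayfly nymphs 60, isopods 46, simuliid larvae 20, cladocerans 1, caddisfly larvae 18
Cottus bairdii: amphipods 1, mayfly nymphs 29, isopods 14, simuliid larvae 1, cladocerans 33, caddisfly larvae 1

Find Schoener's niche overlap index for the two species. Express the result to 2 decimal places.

Proportions for Cottus cognatus (n=204): 59/204=0.2892, 60/204=0.2941, 46/204=0.2255, 20/204=0.0980, 1/204=0.0049, 18/204=0.0882
Proportions for Cottus bairdii (n=79): 1/79=0.0127, 29/79=0.3671, 14/79=0.1772, 1/79=0.0127, 33/79=0.4177, 1/79=0.0127
Σ|p₁ᵢ − p₂ᵢ| = 0.2765 + 0.0730 + 0.0483 + 0.0853 + 0.4128 + 0.0755 = 0.9714
D = 1 − ½ × 0.9714 = 1 − 0.48570 = 0.51430

0.51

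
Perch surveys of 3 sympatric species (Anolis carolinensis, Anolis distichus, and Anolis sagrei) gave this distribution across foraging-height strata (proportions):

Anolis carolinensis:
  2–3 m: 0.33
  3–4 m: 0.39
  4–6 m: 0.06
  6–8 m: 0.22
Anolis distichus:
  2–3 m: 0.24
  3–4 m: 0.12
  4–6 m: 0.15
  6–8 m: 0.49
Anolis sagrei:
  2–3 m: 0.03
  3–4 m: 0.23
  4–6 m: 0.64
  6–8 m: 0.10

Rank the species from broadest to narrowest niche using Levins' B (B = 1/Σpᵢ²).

Anolis carolinensis > Anolis distichus > Anolis sagrei

Σp_caroᵢ² = 0.33² + 0.39² + 0.06² + 0.22² = 0.1089 + 0.1521 + 0.0036 + 0.0484 = 0.3130
B_caro = 1 / 0.3130 = 3.1949
Σp_distᵢ² = 0.24² + 0.12² + 0.15² + 0.49² = 0.0576 + 0.0144 + 0.0225 + 0.2401 = 0.3346
B_dist = 1 / 0.3346 = 2.9886
Σp_sagrᵢ² = 0.03² + 0.23² + 0.64² + 0.10² = 0.0009 + 0.0529 + 0.4096 + 0.0100 = 0.4734
B_sagr = 1 / 0.4734 = 2.1124
Ranking by B (broadest → narrowest): Anolis carolinensis (3.19) > Anolis distichus (2.99) > Anolis sagrei (2.11)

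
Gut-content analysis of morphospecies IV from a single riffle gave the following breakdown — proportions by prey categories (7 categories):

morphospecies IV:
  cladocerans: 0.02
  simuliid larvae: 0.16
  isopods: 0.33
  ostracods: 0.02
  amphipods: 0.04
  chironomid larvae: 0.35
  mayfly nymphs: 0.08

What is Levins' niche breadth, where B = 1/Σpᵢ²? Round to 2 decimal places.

3.76

Σpᵢ² = 0.02² + 0.16² + 0.33² + 0.02² + 0.04² + 0.35² + 0.08² = 0.0004 + 0.0256 + 0.1089 + 0.0004 + 0.0016 + 0.1225 + 0.0064 = 0.2658
B = 1 / 0.2658 = 3.7622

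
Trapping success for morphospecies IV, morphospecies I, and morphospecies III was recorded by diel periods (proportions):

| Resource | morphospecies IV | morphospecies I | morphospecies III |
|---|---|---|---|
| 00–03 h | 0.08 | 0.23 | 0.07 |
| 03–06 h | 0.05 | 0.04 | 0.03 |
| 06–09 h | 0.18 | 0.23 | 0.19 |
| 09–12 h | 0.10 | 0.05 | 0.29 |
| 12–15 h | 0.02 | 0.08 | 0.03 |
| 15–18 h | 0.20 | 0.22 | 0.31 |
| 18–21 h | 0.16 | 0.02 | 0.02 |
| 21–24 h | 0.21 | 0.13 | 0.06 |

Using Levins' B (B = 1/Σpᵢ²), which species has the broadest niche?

Σp_IVᵢ² = 0.08² + 0.05² + 0.18² + 0.10² + 0.02² + 0.20² + 0.16² + 0.21² = 0.0064 + 0.0025 + 0.0324 + 0.0100 + 0.0004 + 0.0400 + 0.0256 + 0.0441 = 0.1614
B_IV = 1 / 0.1614 = 6.1958
Σp_Iᵢ² = 0.23² + 0.04² + 0.23² + 0.05² + 0.08² + 0.22² + 0.02² + 0.13² = 0.0529 + 0.0016 + 0.0529 + 0.0025 + 0.0064 + 0.0484 + 0.0004 + 0.0169 = 0.1820
B_I = 1 / 0.1820 = 5.4945
Σp_IIIᵢ² = 0.07² + 0.03² + 0.19² + 0.29² + 0.03² + 0.31² + 0.02² + 0.06² = 0.0049 + 0.0009 + 0.0361 + 0.0841 + 0.0009 + 0.0961 + 0.0004 + 0.0036 = 0.2270
B_III = 1 / 0.2270 = 4.4053
Highest B → broadest niche (most generalist): morphospecies IV (B = 6.20).

morphospecies IV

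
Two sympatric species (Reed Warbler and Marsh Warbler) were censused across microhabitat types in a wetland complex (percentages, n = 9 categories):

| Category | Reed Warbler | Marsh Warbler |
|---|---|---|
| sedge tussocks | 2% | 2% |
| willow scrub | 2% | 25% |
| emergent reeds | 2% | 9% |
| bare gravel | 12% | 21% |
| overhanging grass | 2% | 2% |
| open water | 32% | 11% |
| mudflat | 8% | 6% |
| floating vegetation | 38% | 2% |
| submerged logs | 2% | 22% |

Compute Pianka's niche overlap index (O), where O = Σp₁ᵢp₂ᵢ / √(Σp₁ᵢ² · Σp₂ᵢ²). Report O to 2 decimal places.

0.38

Convert percentages to proportions (divide by 100).
Σ p₁ᵢp₂ᵢ = 0.0004 + 0.0050 + 0.0018 + 0.0252 + 0.0004 + 0.0352 + 0.0048 + 0.0076 + 0.0044 = 0.0848
Σp_1ᵢ² = 0.02² + 0.02² + 0.02² + 0.12² + 0.02² + 0.32² + 0.08² + 0.38² + 0.02² = 0.0004 + 0.0004 + 0.0004 + 0.0144 + 0.0004 + 0.1024 + 0.0064 + 0.1444 + 0.0004 = 0.2696
Σp_2ᵢ² = 0.02² + 0.25² + 0.09² + 0.21² + 0.02² + 0.11² + 0.06² + 0.02² + 0.22² = 0.0004 + 0.0625 + 0.0081 + 0.0441 + 0.0004 + 0.0121 + 0.0036 + 0.0004 + 0.0484 = 0.1800
O = 0.0848 / √(0.2696 × 0.1800) = 0.0848 / 0.22029 = 0.3849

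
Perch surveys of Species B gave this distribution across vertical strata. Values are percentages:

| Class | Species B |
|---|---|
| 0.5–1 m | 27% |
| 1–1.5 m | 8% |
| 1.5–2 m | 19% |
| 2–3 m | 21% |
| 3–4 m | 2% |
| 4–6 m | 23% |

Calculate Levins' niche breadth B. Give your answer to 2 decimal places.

4.70

Convert percentages to proportions (divide by 100).
Σpᵢ² = 0.27² + 0.08² + 0.19² + 0.21² + 0.02² + 0.23² = 0.0729 + 0.0064 + 0.0361 + 0.0441 + 0.0004 + 0.0529 = 0.2128
B = 1 / 0.2128 = 4.6992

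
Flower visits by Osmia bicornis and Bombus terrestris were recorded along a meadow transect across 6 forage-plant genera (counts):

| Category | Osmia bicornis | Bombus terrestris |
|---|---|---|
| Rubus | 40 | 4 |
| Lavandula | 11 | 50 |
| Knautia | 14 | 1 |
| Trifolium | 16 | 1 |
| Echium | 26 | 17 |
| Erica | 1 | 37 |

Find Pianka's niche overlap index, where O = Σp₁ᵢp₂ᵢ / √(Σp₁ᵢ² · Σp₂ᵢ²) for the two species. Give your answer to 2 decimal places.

Proportions for Osmia bicornis (n=108): 40/108=0.3704, 11/108=0.1019, 14/108=0.1296, 16/108=0.1481, 26/108=0.2407, 1/108=0.0093
Proportions for Bombus terrestris (n=110): 4/110=0.0364, 50/110=0.4545, 1/110=0.0091, 1/110=0.0091, 17/110=0.1545, 37/110=0.3364
Σ p₁ᵢp₂ᵢ = 0.013483 + 0.046314 + 0.001179 + 0.001348 + 0.037188 + 0.003129 = 0.102641
Σp_1ᵢ² = 0.3704² + 0.1019² + 0.1296² + 0.1481² + 0.2407² + 0.0093² = 0.137196 + 0.010384 + 0.016796 + 0.021934 + 0.057936 + 0.000086 = 0.244332
Σp_2ᵢ² = 0.0364² + 0.4545² + 0.0091² + 0.0091² + 0.1545² + 0.3364² = 0.001325 + 0.206570 + 0.000083 + 0.000083 + 0.023870 + 0.113165 = 0.345096
O = 0.102641 / √(0.244332 × 0.345096) = 0.102641 / 0.2903756 = 0.3535

0.35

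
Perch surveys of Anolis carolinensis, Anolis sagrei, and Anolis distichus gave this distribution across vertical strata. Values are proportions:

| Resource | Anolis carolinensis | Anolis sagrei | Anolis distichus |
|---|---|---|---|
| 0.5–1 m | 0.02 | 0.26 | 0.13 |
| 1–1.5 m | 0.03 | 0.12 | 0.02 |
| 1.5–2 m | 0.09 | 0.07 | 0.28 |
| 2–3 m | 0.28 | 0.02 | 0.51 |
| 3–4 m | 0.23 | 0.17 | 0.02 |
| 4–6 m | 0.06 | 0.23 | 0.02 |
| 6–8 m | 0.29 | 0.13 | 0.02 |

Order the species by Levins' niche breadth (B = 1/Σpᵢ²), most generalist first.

Σp_caroᵢ² = 0.02² + 0.03² + 0.09² + 0.28² + 0.23² + 0.06² + 0.29² = 0.0004 + 0.0009 + 0.0081 + 0.0784 + 0.0529 + 0.0036 + 0.0841 = 0.2284
B_caro = 1 / 0.2284 = 4.3783
Σp_sagrᵢ² = 0.26² + 0.12² + 0.07² + 0.02² + 0.17² + 0.23² + 0.13² = 0.0676 + 0.0144 + 0.0049 + 0.0004 + 0.0289 + 0.0529 + 0.0169 = 0.1860
B_sagr = 1 / 0.1860 = 5.3763
Σp_distᵢ² = 0.13² + 0.02² + 0.28² + 0.51² + 0.02² + 0.02² + 0.02² = 0.0169 + 0.0004 + 0.0784 + 0.2601 + 0.0004 + 0.0004 + 0.0004 = 0.3570
B_dist = 1 / 0.3570 = 2.8011
Ranking by B (broadest → narrowest): Anolis sagrei (5.38) > Anolis carolinensis (4.38) > Anolis distichus (2.80)

Anolis sagrei > Anolis carolinensis > Anolis distichus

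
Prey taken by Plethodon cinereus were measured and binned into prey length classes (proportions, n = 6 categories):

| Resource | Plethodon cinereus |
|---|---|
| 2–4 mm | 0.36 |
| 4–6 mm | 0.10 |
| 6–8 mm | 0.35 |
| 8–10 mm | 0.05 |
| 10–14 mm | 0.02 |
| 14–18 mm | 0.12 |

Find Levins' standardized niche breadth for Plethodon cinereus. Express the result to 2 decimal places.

Σpᵢ² = 0.36² + 0.10² + 0.35² + 0.05² + 0.02² + 0.12² = 0.1296 + 0.0100 + 0.1225 + 0.0025 + 0.0004 + 0.0144 = 0.2794
B = 1 / 0.2794 = 3.5791
Bₛ = (B − 1)/(n − 1) = (3.5791 − 1)/(6 − 1) = 2.5791/5 = 0.5158

0.52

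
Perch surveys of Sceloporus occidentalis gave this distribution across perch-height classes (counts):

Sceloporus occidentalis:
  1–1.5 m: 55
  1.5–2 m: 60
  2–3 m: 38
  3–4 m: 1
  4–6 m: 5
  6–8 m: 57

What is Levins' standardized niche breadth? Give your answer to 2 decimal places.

0.62

Proportions for Sceloporus occidentalis (n=216): 55/216=0.2546, 60/216=0.2778, 38/216=0.1759, 1/216=0.0046, 5/216=0.0231, 57/216=0.2639
Σpᵢ² = 0.2546² + 0.2778² + 0.1759² + 0.0046² + 0.0231² + 0.2639² = 0.064821 + 0.077173 + 0.030941 + 0.000021 + 0.000534 + 0.069643 = 0.243133
B = 1 / 0.243133 = 4.1130
Bₛ = (B − 1)/(n − 1) = (4.1130 − 1)/(6 − 1) = 3.1130/5 = 0.6226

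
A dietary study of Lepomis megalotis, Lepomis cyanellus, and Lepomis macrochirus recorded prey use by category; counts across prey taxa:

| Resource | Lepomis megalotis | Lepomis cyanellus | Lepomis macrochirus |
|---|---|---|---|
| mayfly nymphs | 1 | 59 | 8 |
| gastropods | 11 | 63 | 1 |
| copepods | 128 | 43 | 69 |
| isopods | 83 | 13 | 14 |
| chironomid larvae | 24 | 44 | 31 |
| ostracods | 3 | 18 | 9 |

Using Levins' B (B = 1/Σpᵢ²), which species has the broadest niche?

Lepomis cyanellus

Proportions for Lepomis megalotis (n=250): 1/250=0.0040, 11/250=0.0440, 128/250=0.5120, 83/250=0.3320, 24/250=0.0960, 3/250=0.0120
Proportions for Lepomis cyanellus (n=240): 59/240=0.2458, 63/240=0.2625, 43/240=0.1792, 13/240=0.0542, 44/240=0.1833, 18/240=0.0750
Proportions for Lepomis macrochirus (n=132): 8/132=0.0606, 1/132=0.0076, 69/132=0.5227, 14/132=0.1061, 31/132=0.2348, 9/132=0.0682
Σp_megaᵢ² = 0.0040² + 0.0440² + 0.5120² + 0.3320² + 0.0960² + 0.0120² = 0.000016 + 0.001936 + 0.262144 + 0.110224 + 0.009216 + 0.000144 = 0.383680
B_mega = 1 / 0.383680 = 2.6063
Σp_cyanᵢ² = 0.2458² + 0.2625² + 0.1792² + 0.0542² + 0.1833² + 0.0750² = 0.060418 + 0.068906 + 0.032113 + 0.002938 + 0.033599 + 0.005625 = 0.203599
B_cyan = 1 / 0.203599 = 4.9116
Σp_macrᵢ² = 0.0606² + 0.0076² + 0.5227² + 0.1061² + 0.2348² + 0.0682² = 0.003672 + 0.000058 + 0.273215 + 0.011257 + 0.055131 + 0.004651 = 0.347984
B_macr = 1 / 0.347984 = 2.8737
Highest B → broadest niche (most generalist): Lepomis cyanellus (B = 4.91).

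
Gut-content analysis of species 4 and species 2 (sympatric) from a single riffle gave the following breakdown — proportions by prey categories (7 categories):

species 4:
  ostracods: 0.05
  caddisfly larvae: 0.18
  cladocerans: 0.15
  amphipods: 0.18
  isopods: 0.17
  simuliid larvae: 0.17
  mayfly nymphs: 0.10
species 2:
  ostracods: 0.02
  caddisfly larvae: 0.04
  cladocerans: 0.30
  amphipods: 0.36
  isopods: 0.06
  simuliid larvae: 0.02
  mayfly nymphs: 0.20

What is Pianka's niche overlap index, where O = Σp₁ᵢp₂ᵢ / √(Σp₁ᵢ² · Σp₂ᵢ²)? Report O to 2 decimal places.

Σ p₁ᵢp₂ᵢ = 0.0010 + 0.0072 + 0.0450 + 0.0648 + 0.0102 + 0.0034 + 0.0200 = 0.1516
Σp_1ᵢ² = 0.05² + 0.18² + 0.15² + 0.18² + 0.17² + 0.17² + 0.10² = 0.0025 + 0.0324 + 0.0225 + 0.0324 + 0.0289 + 0.0289 + 0.0100 = 0.1576
Σp_2ᵢ² = 0.02² + 0.04² + 0.30² + 0.36² + 0.06² + 0.02² + 0.20² = 0.0004 + 0.0016 + 0.0900 + 0.1296 + 0.0036 + 0.0004 + 0.0400 = 0.2656
O = 0.1516 / √(0.1576 × 0.2656) = 0.1516 / 0.20459 = 0.7410

0.74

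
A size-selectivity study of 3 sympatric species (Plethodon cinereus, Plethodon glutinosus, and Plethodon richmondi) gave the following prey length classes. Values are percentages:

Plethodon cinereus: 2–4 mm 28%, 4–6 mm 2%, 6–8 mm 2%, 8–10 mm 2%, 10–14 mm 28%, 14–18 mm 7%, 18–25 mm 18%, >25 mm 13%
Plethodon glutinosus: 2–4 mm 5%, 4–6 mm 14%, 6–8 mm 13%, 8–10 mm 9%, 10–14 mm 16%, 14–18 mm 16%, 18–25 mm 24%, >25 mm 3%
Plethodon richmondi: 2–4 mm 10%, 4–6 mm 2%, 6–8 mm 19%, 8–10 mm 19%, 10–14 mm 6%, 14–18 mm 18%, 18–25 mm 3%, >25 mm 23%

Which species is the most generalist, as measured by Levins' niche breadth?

Convert percentages to proportions (divide by 100).
Σp_cineᵢ² = 0.28² + 0.02² + 0.02² + 0.02² + 0.28² + 0.07² + 0.18² + 0.13² = 0.0784 + 0.0004 + 0.0004 + 0.0004 + 0.0784 + 0.0049 + 0.0324 + 0.0169 = 0.2122
B_cine = 1 / 0.2122 = 4.7125
Σp_glutᵢ² = 0.05² + 0.14² + 0.13² + 0.09² + 0.16² + 0.16² + 0.24² + 0.03² = 0.0025 + 0.0196 + 0.0169 + 0.0081 + 0.0256 + 0.0256 + 0.0576 + 0.0009 = 0.1568
B_glut = 1 / 0.1568 = 6.3776
Σp_richᵢ² = 0.10² + 0.02² + 0.19² + 0.19² + 0.06² + 0.18² + 0.03² + 0.23² = 0.0100 + 0.0004 + 0.0361 + 0.0361 + 0.0036 + 0.0324 + 0.0009 + 0.0529 = 0.1724
B_rich = 1 / 0.1724 = 5.8005
Highest B → broadest niche (most generalist): Plethodon glutinosus (B = 6.38).

Plethodon glutinosus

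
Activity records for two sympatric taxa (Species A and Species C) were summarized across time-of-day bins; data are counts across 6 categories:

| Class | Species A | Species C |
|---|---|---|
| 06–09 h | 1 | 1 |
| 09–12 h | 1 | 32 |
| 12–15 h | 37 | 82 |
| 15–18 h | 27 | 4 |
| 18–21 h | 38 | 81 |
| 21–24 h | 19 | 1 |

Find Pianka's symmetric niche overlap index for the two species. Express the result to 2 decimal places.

0.84

Proportions for Species A (n=123): 1/123=0.0081, 1/123=0.0081, 37/123=0.3008, 27/123=0.2195, 38/123=0.3089, 19/123=0.1545
Proportions for Species C (n=201): 1/201=0.0050, 32/201=0.1592, 82/201=0.4080, 4/201=0.0199, 81/201=0.4030, 1/201=0.0050
Σ p₁ᵢp₂ᵢ = 0.000041 + 0.001290 + 0.122726 + 0.004368 + 0.124487 + 0.000773 = 0.253685
Σp_1ᵢ² = 0.0081² + 0.0081² + 0.3008² + 0.2195² + 0.3089² + 0.1545² = 0.000066 + 0.000066 + 0.090481 + 0.048180 + 0.095419 + 0.023870 = 0.258082
Σp_2ᵢ² = 0.0050² + 0.1592² + 0.4080² + 0.0199² + 0.4030² + 0.0050² = 0.000025 + 0.025345 + 0.166464 + 0.000396 + 0.162409 + 0.000025 = 0.354664
O = 0.253685 / √(0.258082 × 0.354664) = 0.253685 / 0.3025432 = 0.8385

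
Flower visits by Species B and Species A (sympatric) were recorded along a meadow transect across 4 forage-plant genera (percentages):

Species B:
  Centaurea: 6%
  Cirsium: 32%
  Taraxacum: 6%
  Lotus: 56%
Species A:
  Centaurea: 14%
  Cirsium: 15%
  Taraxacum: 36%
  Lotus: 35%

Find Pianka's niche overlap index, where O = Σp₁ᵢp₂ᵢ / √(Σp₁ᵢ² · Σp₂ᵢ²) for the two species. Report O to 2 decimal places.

Convert percentages to proportions (divide by 100).
Σ p₁ᵢp₂ᵢ = 0.0084 + 0.0480 + 0.0216 + 0.1960 = 0.2740
Σp_1ᵢ² = 0.06² + 0.32² + 0.06² + 0.56² = 0.0036 + 0.1024 + 0.0036 + 0.3136 = 0.4232
Σp_2ᵢ² = 0.14² + 0.15² + 0.36² + 0.35² = 0.0196 + 0.0225 + 0.1296 + 0.1225 = 0.2942
O = 0.2740 / √(0.4232 × 0.2942) = 0.2740 / 0.35285 = 0.7765

0.78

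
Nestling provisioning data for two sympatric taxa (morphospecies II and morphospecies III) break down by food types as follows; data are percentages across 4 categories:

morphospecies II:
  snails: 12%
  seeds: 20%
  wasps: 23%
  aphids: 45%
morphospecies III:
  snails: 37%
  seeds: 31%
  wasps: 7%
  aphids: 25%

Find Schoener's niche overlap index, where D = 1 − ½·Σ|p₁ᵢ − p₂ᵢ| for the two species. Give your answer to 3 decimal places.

Convert percentages to proportions (divide by 100).
Σ|p₁ᵢ − p₂ᵢ| = 0.25 + 0.11 + 0.16 + 0.20 = 0.72
D = 1 − ½ × 0.72 = 1 − 0.360 = 0.64000

0.640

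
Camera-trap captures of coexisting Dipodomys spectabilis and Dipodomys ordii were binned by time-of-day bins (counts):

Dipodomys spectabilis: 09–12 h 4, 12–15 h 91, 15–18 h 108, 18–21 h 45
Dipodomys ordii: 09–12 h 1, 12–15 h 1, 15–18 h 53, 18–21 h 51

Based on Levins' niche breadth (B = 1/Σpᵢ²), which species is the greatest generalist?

Dipodomys spectabilis

Proportions for Dipodomys spectabilis (n=248): 4/248=0.0161, 91/248=0.3669, 108/248=0.4355, 45/248=0.1815
Proportions for Dipodomys ordii (n=106): 1/106=0.0094, 1/106=0.0094, 53/106=0.5000, 51/106=0.4811
Σp_specᵢ² = 0.0161² + 0.3669² + 0.4355² + 0.1815² = 0.000259 + 0.134616 + 0.189660 + 0.032942 = 0.357477
B_spec = 1 / 0.357477 = 2.7974
Σp_ordiᵢ² = 0.0094² + 0.0094² + 0.5000² + 0.4811² = 0.000088 + 0.000088 + 0.250000 + 0.231457 = 0.481633
B_ordi = 1 / 0.481633 = 2.0763
Highest B → broadest niche (most generalist): Dipodomys spectabilis (B = 2.80).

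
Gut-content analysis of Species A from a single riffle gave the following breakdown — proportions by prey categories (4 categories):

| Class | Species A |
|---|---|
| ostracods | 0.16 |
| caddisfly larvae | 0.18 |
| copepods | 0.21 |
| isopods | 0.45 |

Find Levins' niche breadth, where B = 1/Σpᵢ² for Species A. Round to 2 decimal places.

Σpᵢ² = 0.16² + 0.18² + 0.21² + 0.45² = 0.0256 + 0.0324 + 0.0441 + 0.2025 = 0.3046
B = 1 / 0.3046 = 3.2830

3.28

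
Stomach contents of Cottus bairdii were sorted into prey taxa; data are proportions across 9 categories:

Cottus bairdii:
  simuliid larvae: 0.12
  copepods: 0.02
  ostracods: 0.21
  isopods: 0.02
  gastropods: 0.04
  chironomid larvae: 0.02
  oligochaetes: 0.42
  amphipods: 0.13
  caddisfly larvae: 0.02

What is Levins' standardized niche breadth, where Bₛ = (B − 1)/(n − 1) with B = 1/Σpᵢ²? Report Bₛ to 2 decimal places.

0.37

Σpᵢ² = 0.12² + 0.02² + 0.21² + 0.02² + 0.04² + 0.02² + 0.42² + 0.13² + 0.02² = 0.0144 + 0.0004 + 0.0441 + 0.0004 + 0.0016 + 0.0004 + 0.1764 + 0.0169 + 0.0004 = 0.2550
B = 1 / 0.2550 = 3.9216
Bₛ = (B − 1)/(n − 1) = (3.9216 − 1)/(9 − 1) = 2.9216/8 = 0.3652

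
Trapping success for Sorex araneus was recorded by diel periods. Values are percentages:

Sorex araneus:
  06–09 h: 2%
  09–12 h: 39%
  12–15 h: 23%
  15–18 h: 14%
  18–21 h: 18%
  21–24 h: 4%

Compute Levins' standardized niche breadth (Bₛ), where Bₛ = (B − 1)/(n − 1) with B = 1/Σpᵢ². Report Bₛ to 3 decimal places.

0.572

Convert percentages to proportions (divide by 100).
Σpᵢ² = 0.02² + 0.39² + 0.23² + 0.14² + 0.18² + 0.04² = 0.0004 + 0.1521 + 0.0529 + 0.0196 + 0.0324 + 0.0016 = 0.2590
B = 1 / 0.2590 = 3.86100
Bₛ = (B − 1)/(n − 1) = (3.86100 − 1)/(6 − 1) = 2.86100/5 = 0.57220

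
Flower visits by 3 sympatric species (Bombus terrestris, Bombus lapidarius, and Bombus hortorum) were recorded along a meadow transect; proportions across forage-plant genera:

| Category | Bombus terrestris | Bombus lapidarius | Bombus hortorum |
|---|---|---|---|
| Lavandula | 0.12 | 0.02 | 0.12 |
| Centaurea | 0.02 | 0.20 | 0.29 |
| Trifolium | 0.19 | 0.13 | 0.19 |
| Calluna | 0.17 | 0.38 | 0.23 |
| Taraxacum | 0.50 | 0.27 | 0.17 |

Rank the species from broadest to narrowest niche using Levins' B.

Bombus hortorum > Bombus lapidarius > Bombus terrestris

Σp_terrᵢ² = 0.12² + 0.02² + 0.19² + 0.17² + 0.50² = 0.0144 + 0.0004 + 0.0361 + 0.0289 + 0.2500 = 0.3298
B_terr = 1 / 0.3298 = 3.0321
Σp_lapiᵢ² = 0.02² + 0.20² + 0.13² + 0.38² + 0.27² = 0.0004 + 0.0400 + 0.0169 + 0.1444 + 0.0729 = 0.2746
B_lapi = 1 / 0.2746 = 3.6417
Σp_hortᵢ² = 0.12² + 0.29² + 0.19² + 0.23² + 0.17² = 0.0144 + 0.0841 + 0.0361 + 0.0529 + 0.0289 = 0.2164
B_hort = 1 / 0.2164 = 4.6211
Ranking by B (broadest → narrowest): Bombus hortorum (4.62) > Bombus lapidarius (3.64) > Bombus terrestris (3.03)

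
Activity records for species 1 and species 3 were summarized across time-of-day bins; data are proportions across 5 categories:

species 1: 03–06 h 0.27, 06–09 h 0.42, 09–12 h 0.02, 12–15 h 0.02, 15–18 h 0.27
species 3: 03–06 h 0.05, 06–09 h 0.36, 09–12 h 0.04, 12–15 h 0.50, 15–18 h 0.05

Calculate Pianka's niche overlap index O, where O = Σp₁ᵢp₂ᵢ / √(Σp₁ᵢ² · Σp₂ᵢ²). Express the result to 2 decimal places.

0.54

Σ p₁ᵢp₂ᵢ = 0.0135 + 0.1512 + 0.0008 + 0.0100 + 0.0135 = 0.1890
Σp_1ᵢ² = 0.27² + 0.42² + 0.02² + 0.02² + 0.27² = 0.0729 + 0.1764 + 0.0004 + 0.0004 + 0.0729 = 0.3230
Σp_2ᵢ² = 0.05² + 0.36² + 0.04² + 0.50² + 0.05² = 0.0025 + 0.1296 + 0.0016 + 0.2500 + 0.0025 = 0.3862
O = 0.1890 / √(0.3230 × 0.3862) = 0.1890 / 0.35319 = 0.5351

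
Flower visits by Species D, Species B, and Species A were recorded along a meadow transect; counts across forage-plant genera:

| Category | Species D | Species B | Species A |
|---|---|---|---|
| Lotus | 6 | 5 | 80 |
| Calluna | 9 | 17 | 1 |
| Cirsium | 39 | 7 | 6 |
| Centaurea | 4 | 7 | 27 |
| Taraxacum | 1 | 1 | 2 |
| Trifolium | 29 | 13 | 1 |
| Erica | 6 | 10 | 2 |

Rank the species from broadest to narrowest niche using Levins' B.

Species B > Species D > Species A

Proportions for Species D (n=94): 6/94=0.0638, 9/94=0.0957, 39/94=0.4149, 4/94=0.0426, 1/94=0.0106, 29/94=0.3085, 6/94=0.0638
Proportions for Species B (n=60): 5/60=0.0833, 17/60=0.2833, 7/60=0.1167, 7/60=0.1167, 1/60=0.0167, 13/60=0.2167, 10/60=0.1667
Proportions for Species A (n=119): 80/119=0.6723, 1/119=0.0084, 6/119=0.0504, 27/119=0.2269, 2/119=0.0168, 1/119=0.0084, 2/119=0.0168
Σp_Dᵢ² = 0.0638² + 0.0957² + 0.4149² + 0.0426² + 0.0106² + 0.3085² + 0.0638² = 0.004070 + 0.009158 + 0.172142 + 0.001815 + 0.000112 + 0.095172 + 0.004070 = 0.286539
B_D = 1 / 0.286539 = 3.4899
Σp_Bᵢ² = 0.0833² + 0.2833² + 0.1167² + 0.1167² + 0.0167² + 0.2167² + 0.1667² = 0.006939 + 0.080259 + 0.013619 + 0.013619 + 0.000279 + 0.046959 + 0.027789 = 0.189463
B_B = 1 / 0.189463 = 5.2781
Σp_Aᵢ² = 0.6723² + 0.0084² + 0.0504² + 0.2269² + 0.0168² + 0.0084² + 0.0168² = 0.451987 + 0.000071 + 0.002540 + 0.051484 + 0.000282 + 0.000071 + 0.000282 = 0.506717
B_A = 1 / 0.506717 = 1.9735
Ranking by B (broadest → narrowest): Species B (5.28) > Species D (3.49) > Species A (1.97)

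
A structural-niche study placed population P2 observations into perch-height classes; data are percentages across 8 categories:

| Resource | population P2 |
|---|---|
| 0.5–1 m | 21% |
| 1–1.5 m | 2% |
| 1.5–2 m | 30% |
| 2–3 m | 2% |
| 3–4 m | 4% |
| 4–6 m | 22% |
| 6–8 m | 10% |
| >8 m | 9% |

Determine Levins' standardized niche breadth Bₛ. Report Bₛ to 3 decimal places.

0.561

Convert percentages to proportions (divide by 100).
Σpᵢ² = 0.21² + 0.02² + 0.30² + 0.02² + 0.04² + 0.22² + 0.10² + 0.09² = 0.0441 + 0.0004 + 0.0900 + 0.0004 + 0.0016 + 0.0484 + 0.0100 + 0.0081 = 0.2030
B = 1 / 0.2030 = 4.92611
Bₛ = (B − 1)/(n − 1) = (4.92611 − 1)/(8 − 1) = 3.92611/7 = 0.56087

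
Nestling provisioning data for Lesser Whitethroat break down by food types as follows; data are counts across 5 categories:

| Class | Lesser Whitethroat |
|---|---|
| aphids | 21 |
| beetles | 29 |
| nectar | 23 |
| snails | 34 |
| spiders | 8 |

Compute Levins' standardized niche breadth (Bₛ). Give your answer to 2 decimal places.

0.84

Proportions for Lesser Whitethroat (n=115): 21/115=0.1826, 29/115=0.2522, 23/115=0.2000, 34/115=0.2957, 8/115=0.0696
Σpᵢ² = 0.1826² + 0.2522² + 0.2000² + 0.2957² + 0.0696² = 0.033343 + 0.063605 + 0.040000 + 0.087438 + 0.004844 = 0.229230
B = 1 / 0.229230 = 4.3624
Bₛ = (B − 1)/(n − 1) = (4.3624 − 1)/(5 − 1) = 3.3624/4 = 0.8406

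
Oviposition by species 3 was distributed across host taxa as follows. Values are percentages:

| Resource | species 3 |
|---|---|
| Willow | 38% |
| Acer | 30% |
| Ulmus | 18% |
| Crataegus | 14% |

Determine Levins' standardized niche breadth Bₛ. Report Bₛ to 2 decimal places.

0.83

Convert percentages to proportions (divide by 100).
Σpᵢ² = 0.38² + 0.30² + 0.18² + 0.14² = 0.1444 + 0.0900 + 0.0324 + 0.0196 = 0.2864
B = 1 / 0.2864 = 3.4916
Bₛ = (B − 1)/(n − 1) = (3.4916 − 1)/(4 − 1) = 2.4916/3 = 0.8305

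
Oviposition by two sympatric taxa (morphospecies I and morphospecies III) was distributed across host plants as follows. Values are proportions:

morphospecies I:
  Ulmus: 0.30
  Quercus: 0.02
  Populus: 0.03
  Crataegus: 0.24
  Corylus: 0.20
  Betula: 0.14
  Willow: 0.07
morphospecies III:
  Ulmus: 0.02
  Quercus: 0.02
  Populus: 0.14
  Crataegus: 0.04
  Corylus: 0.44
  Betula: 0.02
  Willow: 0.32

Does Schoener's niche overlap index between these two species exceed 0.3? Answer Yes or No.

Yes

Σ|p₁ᵢ − p₂ᵢ| = 0.28 + 0.00 + 0.11 + 0.20 + 0.24 + 0.12 + 0.25 = 1.20
D = 1 − ½ × 1.20 = 1 − 0.600 = 0.4000
D = 0.4000 > 0.3 → Yes.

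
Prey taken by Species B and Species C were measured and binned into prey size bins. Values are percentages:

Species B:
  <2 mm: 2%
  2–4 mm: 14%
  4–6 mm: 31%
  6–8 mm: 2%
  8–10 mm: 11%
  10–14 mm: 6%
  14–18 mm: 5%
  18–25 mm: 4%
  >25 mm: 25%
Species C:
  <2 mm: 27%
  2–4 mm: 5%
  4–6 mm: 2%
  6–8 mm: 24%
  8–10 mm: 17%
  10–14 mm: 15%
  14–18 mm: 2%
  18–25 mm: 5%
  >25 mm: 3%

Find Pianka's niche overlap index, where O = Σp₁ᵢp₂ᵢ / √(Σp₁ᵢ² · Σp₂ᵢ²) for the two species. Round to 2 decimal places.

0.32

Convert percentages to proportions (divide by 100).
Σ p₁ᵢp₂ᵢ = 0.0054 + 0.0070 + 0.0062 + 0.0048 + 0.0187 + 0.0090 + 0.0010 + 0.0020 + 0.0075 = 0.0616
Σp_1ᵢ² = 0.02² + 0.14² + 0.31² + 0.02² + 0.11² + 0.06² + 0.05² + 0.04² + 0.25² = 0.0004 + 0.0196 + 0.0961 + 0.0004 + 0.0121 + 0.0036 + 0.0025 + 0.0016 + 0.0625 = 0.1988
Σp_2ᵢ² = 0.27² + 0.05² + 0.02² + 0.24² + 0.17² + 0.15² + 0.02² + 0.05² + 0.03² = 0.0729 + 0.0025 + 0.0004 + 0.0576 + 0.0289 + 0.0225 + 0.0004 + 0.0025 + 0.0009 = 0.1886
O = 0.0616 / √(0.1988 × 0.1886) = 0.0616 / 0.19363 = 0.3181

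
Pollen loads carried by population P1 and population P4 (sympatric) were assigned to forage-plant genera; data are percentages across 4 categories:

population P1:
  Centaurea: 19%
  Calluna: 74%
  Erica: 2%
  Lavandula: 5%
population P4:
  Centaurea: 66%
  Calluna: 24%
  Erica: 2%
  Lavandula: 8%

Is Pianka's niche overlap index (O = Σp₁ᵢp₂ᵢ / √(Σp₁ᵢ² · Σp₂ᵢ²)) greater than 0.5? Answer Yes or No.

Convert percentages to proportions (divide by 100).
Σ p₁ᵢp₂ᵢ = 0.1254 + 0.1776 + 0.0004 + 0.0040 = 0.3074
Σp_1ᵢ² = 0.19² + 0.74² + 0.02² + 0.05² = 0.0361 + 0.5476 + 0.0004 + 0.0025 = 0.5866
Σp_2ᵢ² = 0.66² + 0.24² + 0.02² + 0.08² = 0.4356 + 0.0576 + 0.0004 + 0.0064 = 0.5000
O = 0.3074 / √(0.5866 × 0.5000) = 0.3074 / 0.54157 = 0.5676
O = 0.5676 > 0.5 → Yes.

Yes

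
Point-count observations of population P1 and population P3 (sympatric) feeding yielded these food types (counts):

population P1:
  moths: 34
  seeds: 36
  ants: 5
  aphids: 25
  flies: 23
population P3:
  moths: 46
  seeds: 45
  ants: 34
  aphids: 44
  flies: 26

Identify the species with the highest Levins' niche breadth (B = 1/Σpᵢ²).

Proportions for population P1 (n=123): 34/123=0.2764, 36/123=0.2927, 5/123=0.0407, 25/123=0.2033, 23/123=0.1870
Proportions for population P3 (n=195): 46/195=0.2359, 45/195=0.2308, 34/195=0.1744, 44/195=0.2256, 26/195=0.1333
Σp_P1ᵢ² = 0.2764² + 0.2927² + 0.0407² + 0.2033² + 0.1870² = 0.076397 + 0.085673 + 0.001656 + 0.041331 + 0.034969 = 0.240026
B_P1 = 1 / 0.240026 = 4.1662
Σp_P3ᵢ² = 0.2359² + 0.2308² + 0.1744² + 0.2256² + 0.1333² = 0.055649 + 0.053269 + 0.030415 + 0.050895 + 0.017769 = 0.207997
B_P3 = 1 / 0.207997 = 4.8078
Highest B → broadest niche (most generalist): population P3 (B = 4.81).

population P3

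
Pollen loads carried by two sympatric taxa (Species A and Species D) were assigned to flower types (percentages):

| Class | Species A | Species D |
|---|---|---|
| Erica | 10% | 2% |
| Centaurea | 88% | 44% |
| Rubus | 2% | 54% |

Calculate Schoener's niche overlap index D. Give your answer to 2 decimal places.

0.48

Convert percentages to proportions (divide by 100).
Σ|p₁ᵢ − p₂ᵢ| = 0.08 + 0.44 + 0.52 = 1.04
D = 1 − ½ × 1.04 = 1 − 0.520 = 0.4800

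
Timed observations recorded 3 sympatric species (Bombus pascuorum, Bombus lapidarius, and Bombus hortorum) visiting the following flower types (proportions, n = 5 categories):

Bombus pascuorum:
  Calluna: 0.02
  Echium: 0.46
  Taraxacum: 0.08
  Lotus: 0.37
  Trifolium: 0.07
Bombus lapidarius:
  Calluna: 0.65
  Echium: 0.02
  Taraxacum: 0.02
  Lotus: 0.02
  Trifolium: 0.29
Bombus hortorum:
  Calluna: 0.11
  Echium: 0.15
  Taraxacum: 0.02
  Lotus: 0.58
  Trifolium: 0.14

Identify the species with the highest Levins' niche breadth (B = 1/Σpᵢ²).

Σp_pascᵢ² = 0.02² + 0.46² + 0.08² + 0.37² + 0.07² = 0.0004 + 0.2116 + 0.0064 + 0.1369 + 0.0049 = 0.3602
B_pasc = 1 / 0.3602 = 2.7762
Σp_lapiᵢ² = 0.65² + 0.02² + 0.02² + 0.02² + 0.29² = 0.4225 + 0.0004 + 0.0004 + 0.0004 + 0.0841 = 0.5078
B_lapi = 1 / 0.5078 = 1.9693
Σp_hortᵢ² = 0.11² + 0.15² + 0.02² + 0.58² + 0.14² = 0.0121 + 0.0225 + 0.0004 + 0.3364 + 0.0196 = 0.3910
B_hort = 1 / 0.3910 = 2.5575
Highest B → broadest niche (most generalist): Bombus pascuorum (B = 2.78).

Bombus pascuorum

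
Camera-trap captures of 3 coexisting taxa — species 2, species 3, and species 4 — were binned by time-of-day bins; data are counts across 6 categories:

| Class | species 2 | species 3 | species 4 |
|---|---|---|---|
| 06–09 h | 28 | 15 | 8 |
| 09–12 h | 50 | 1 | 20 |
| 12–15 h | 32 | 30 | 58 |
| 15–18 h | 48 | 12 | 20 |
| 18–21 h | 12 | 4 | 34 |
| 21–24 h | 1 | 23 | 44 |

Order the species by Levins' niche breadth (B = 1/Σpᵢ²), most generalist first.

species 4 > species 2 > species 3

Proportions for species 2 (n=171): 28/171=0.1637, 50/171=0.2924, 32/171=0.1871, 48/171=0.2807, 12/171=0.0702, 1/171=0.0058
Proportions for species 3 (n=85): 15/85=0.1765, 1/85=0.0118, 30/85=0.3529, 12/85=0.1412, 4/85=0.0471, 23/85=0.2706
Proportions for species 4 (n=184): 8/184=0.0435, 20/184=0.1087, 58/184=0.3152, 20/184=0.1087, 34/184=0.1848, 44/184=0.2391
Σp_2ᵢ² = 0.1637² + 0.2924² + 0.1871² + 0.2807² + 0.0702² + 0.0058² = 0.026798 + 0.085498 + 0.035006 + 0.078792 + 0.004928 + 0.000034 = 0.231056
B_2 = 1 / 0.231056 = 4.3280
Σp_3ᵢ² = 0.1765² + 0.0118² + 0.3529² + 0.1412² + 0.0471² + 0.2706² = 0.031152 + 0.000139 + 0.124538 + 0.019937 + 0.002218 + 0.073224 = 0.251208
B_3 = 1 / 0.251208 = 3.9808
Σp_4ᵢ² = 0.0435² + 0.1087² + 0.3152² + 0.1087² + 0.1848² + 0.2391² = 0.001892 + 0.011816 + 0.099351 + 0.011816 + 0.034151 + 0.057169 = 0.216195
B_4 = 1 / 0.216195 = 4.6255
Ranking by B (broadest → narrowest): species 4 (4.63) > species 2 (4.33) > species 3 (3.98)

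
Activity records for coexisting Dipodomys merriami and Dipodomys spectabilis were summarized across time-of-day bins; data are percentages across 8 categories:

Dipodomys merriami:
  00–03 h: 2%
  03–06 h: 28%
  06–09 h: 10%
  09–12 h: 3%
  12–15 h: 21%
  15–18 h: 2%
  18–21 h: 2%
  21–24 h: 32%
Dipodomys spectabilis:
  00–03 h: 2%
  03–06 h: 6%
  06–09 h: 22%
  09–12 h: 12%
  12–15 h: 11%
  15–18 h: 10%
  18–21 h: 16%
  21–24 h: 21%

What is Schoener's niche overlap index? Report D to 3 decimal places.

Convert percentages to proportions (divide by 100).
Σ|p₁ᵢ − p₂ᵢ| = 0.00 + 0.22 + 0.12 + 0.09 + 0.10 + 0.08 + 0.14 + 0.11 = 0.86
D = 1 − ½ × 0.86 = 1 − 0.430 = 0.57000

0.570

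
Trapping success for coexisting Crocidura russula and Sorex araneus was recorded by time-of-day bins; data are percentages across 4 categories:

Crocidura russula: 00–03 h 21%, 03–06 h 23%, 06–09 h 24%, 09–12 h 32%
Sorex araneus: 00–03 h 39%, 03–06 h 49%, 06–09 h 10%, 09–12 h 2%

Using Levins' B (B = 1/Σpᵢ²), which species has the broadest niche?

Convert percentages to proportions (divide by 100).
Σp_russᵢ² = 0.21² + 0.23² + 0.24² + 0.32² = 0.0441 + 0.0529 + 0.0576 + 0.1024 = 0.2570
B_russ = 1 / 0.2570 = 3.8911
Σp_aranᵢ² = 0.39² + 0.49² + 0.10² + 0.02² = 0.1521 + 0.2401 + 0.0100 + 0.0004 = 0.4026
B_aran = 1 / 0.4026 = 2.4839
Highest B → broadest niche (most generalist): Crocidura russula (B = 3.89).

Crocidura russula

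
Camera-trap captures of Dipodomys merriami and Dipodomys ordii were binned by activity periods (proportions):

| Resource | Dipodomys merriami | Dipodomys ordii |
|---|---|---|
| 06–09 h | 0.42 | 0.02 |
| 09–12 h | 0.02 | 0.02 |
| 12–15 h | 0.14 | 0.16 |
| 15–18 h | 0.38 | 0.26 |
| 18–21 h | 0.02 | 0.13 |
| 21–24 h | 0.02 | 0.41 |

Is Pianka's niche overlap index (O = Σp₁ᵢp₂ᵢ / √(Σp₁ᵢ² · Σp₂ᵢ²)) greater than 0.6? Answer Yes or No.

No

Σ p₁ᵢp₂ᵢ = 0.0084 + 0.0004 + 0.0224 + 0.0988 + 0.0026 + 0.0082 = 0.1408
Σp_1ᵢ² = 0.42² + 0.02² + 0.14² + 0.38² + 0.02² + 0.02² = 0.1764 + 0.0004 + 0.0196 + 0.1444 + 0.0004 + 0.0004 = 0.3416
Σp_2ᵢ² = 0.02² + 0.02² + 0.16² + 0.26² + 0.13² + 0.41² = 0.0004 + 0.0004 + 0.0256 + 0.0676 + 0.0169 + 0.1681 = 0.2790
O = 0.1408 / √(0.3416 × 0.2790) = 0.1408 / 0.30872 = 0.4561
O = 0.4561 < 0.6 → No.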